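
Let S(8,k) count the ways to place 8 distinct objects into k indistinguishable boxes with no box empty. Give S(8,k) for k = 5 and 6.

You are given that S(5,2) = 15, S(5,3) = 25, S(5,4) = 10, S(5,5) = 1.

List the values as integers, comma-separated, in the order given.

1050, 266

row 6: T[6][3]=3·25+15=90  T[6][4]=4·10+25=65  T[6][5]=5·1+10=15  T[6][6]=6·0+1=1
row 7: T[7][4]=4·65+90=350  T[7][5]=5·15+65=140  T[7][6]=6·1+15=21
row 8: T[8][5]=5·140+350=1050  T[8][6]=6·21+140=266
Read S(8,5) = 1050, S(8,6) = 266.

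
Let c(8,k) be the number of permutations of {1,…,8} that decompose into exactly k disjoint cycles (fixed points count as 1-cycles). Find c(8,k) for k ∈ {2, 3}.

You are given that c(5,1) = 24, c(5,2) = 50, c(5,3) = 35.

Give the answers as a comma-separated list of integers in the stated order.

13068, 13132

row 6: T[6][1]=5·24+0=120  T[6][2]=5·50+24=274  T[6][3]=5·35+50=225
row 7: T[7][1]=6·120+0=720  T[7][2]=6·274+120=1764  T[7][3]=6·225+274=1624
row 8: T[8][2]=7·1764+720=13068  T[8][3]=7·1624+1764=13132
Read c(8,2) = 13068, c(8,3) = 13132.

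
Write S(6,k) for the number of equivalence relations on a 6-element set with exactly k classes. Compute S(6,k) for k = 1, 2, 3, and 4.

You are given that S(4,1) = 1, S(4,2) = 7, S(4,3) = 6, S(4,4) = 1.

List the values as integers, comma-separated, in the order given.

row 5: T[5][1]=1·1+0=1  T[5][2]=2·7+1=15  T[5][3]=3·6+7=25  T[5][4]=4·1+6=10
row 6: T[6][1]=1·1+0=1  T[6][2]=2·15+1=31  T[6][3]=3·25+15=90  T[6][4]=4·10+25=65
Read S(6,1) = 1, S(6,2) = 31, S(6,3) = 90, S(6,4) = 65.

1, 31, 90, 65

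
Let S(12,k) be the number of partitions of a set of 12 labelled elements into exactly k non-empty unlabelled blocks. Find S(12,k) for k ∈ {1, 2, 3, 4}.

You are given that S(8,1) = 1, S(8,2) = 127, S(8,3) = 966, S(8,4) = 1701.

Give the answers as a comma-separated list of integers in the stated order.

i=9: T(9,1)=0+1·1=1 | T(9,2)=1+2·127=255 | T(9,3)=127+3·966=3025 | T(9,4)=966+4·1701=7770
i=10: T(10,1)=0+1·1=1 | T(10,2)=1+2·255=511 | T(10,3)=255+3·3025=9330 | T(10,4)=3025+4·7770=34105
i=11: T(11,1)=0+1·1=1 | T(11,2)=1+2·511=1023 | T(11,3)=511+3·9330=28501 | T(11,4)=9330+4·34105=145750
i=12: T(12,1)=0+1·1=1 | T(12,2)=1+2·1023=2047 | T(12,3)=1023+3·28501=86526 | T(12,4)=28501+4·145750=611501
Read S(12,1) = 1, S(12,2) = 2047, S(12,3) = 86526, S(12,4) = 611501.

1, 2047, 86526, 611501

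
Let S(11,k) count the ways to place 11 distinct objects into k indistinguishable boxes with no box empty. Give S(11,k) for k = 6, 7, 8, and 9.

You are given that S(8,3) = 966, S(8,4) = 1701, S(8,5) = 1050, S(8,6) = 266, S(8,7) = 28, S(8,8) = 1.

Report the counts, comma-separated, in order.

179487, 63987, 11880, 1155

[9] T[9,4]:4*1701+966=7770 · T[9,5]:5*1050+1701=6951 · T[9,6]:6*266+1050=2646 · T[9,7]:7*28+266=462 · T[9,8]:8*1+28=36 · T[9,9]:9*0+1=1
[10] T[10,5]:5*6951+7770=42525 · T[10,6]:6*2646+6951=22827 · T[10,7]:7*462+2646=5880 · T[10,8]:8*36+462=750 · T[10,9]:9*1+36=45
[11] T[11,6]:6*22827+42525=179487 · T[11,7]:7*5880+22827=63987 · T[11,8]:8*750+5880=11880 · T[11,9]:9*45+750=1155
Read S(11,6) = 179487, S(11,7) = 63987, S(11,8) = 11880, S(11,9) = 1155.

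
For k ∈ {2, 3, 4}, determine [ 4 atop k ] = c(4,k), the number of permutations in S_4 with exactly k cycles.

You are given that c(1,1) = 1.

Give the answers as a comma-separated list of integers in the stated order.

11, 6, 1

@2  (2,1):1·1+0→1, (2,2):0·1+1→1
@3  (3,1):1·2+0→2, (3,2):1·2+1→3, (3,3):0·2+1→1
@4  (4,2):3·3+2→11, (4,3):1·3+3→6, (4,4):0·3+1→1
Read c(4,2) = 11, c(4,3) = 6, c(4,4) = 1.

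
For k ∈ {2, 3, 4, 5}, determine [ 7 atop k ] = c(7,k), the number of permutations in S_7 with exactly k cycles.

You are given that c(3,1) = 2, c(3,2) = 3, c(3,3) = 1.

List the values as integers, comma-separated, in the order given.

1764, 1624, 735, 175

row 4: T[4][1]=3·2+0=6  T[4][2]=3·3+2=11  T[4][3]=3·1+3=6  T[4][4]=3·0+1=1
row 5: T[5][1]=4·6+0=24  T[5][2]=4·11+6=50  T[5][3]=4·6+11=35  T[5][4]=4·1+6=10  T[5][5]=4·0+1=1
row 6: T[6][1]=5·24+0=120  T[6][2]=5·50+24=274  T[6][3]=5·35+50=225  T[6][4]=5·10+35=85  T[6][5]=5·1+10=15
row 7: T[7][2]=6·274+120=1764  T[7][3]=6·225+274=1624  T[7][4]=6·85+225=735  T[7][5]=6·15+85=175
Read c(7,2) = 1764, c(7,3) = 1624, c(7,4) = 735, c(7,5) = 175.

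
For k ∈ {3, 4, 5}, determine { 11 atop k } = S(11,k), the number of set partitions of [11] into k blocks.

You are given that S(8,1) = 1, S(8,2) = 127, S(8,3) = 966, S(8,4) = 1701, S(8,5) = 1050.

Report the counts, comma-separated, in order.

28501, 145750, 246730

i=9: T(9,1)=0+1·1=1 | T(9,2)=1+2·127=255 | T(9,3)=127+3·966=3025 | T(9,4)=966+4·1701=7770 | T(9,5)=1701+5·1050=6951
i=10: T(10,2)=1+2·255=511 | T(10,3)=255+3·3025=9330 | T(10,4)=3025+4·7770=34105 | T(10,5)=7770+5·6951=42525
i=11: T(11,3)=511+3·9330=28501 | T(11,4)=9330+4·34105=145750 | T(11,5)=34105+5·42525=246730
Read S(11,3) = 28501, S(11,4) = 145750, S(11,5) = 246730.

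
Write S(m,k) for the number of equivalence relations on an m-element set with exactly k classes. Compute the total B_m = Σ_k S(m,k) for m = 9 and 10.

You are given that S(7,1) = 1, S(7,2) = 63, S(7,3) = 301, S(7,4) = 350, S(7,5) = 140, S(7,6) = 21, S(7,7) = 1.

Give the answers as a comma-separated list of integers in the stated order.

[8] T[8,1]:1*1+0=1 · T[8,2]:2*63+1=127 · T[8,3]:3*301+63=966 · T[8,4]:4*350+301=1701 · T[8,5]:5*140+350=1050 · T[8,6]:6*21+140=266 · T[8,7]:7*1+21=28 · T[8,8]:8*0+1=1
[9] T[9,1]:1*1+0=1 · T[9,2]:2*127+1=255 · T[9,3]:3*966+127=3025 · T[9,4]:4*1701+966=7770 · T[9,5]:5*1050+1701=6951 · T[9,6]:6*266+1050=2646 · T[9,7]:7*28+266=462 · T[9,8]:8*1+28=36 · T[9,9]:9*0+1=1
[10] T[10,1]:1*1+0=1 · T[10,2]:2*255+1=511 · T[10,3]:3*3025+255=9330 · T[10,4]:4*7770+3025=34105 · T[10,5]:5*6951+7770=42525 · T[10,6]:6*2646+6951=22827 · T[10,7]:7*462+2646=5880 · T[10,8]:8*36+462=750 · T[10,9]:9*1+36=45 · T[10,10]:10*0+1=1
B_9 = ΣS(9,k) = 1+255+3025+7770+6951+2646+462+36+1 = 21147
B_10 = ΣS(10,k) = 1+511+9330+34105+42525+22827+5880+750+45+1 = 115975

21147, 115975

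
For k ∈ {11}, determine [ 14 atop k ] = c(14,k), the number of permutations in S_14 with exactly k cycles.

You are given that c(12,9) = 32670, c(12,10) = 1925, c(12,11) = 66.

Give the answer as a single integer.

@13  (13,10):1925·12+32670→55770, (13,11):66·12+1925→2717
@14  (14,11):2717·13+55770→91091
Read c(14,11) = 91091.

91091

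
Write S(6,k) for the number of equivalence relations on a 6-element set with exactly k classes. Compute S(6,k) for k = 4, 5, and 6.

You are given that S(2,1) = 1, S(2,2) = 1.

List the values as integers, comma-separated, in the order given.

65, 15, 1

@3  (3,1):1·1+0→1, (3,2):1·2+1→3, (3,3):0·3+1→1
@4  (4,2):3·2+1→7, (4,3):1·3+3→6, (4,4):0·4+1→1
@5  (5,3):6·3+7→25, (5,4):1·4+6→10, (5,5):0·5+1→1
@6  (6,4):10·4+25→65, (6,5):1·5+10→15, (6,6):0·6+1→1
Read S(6,4) = 65, S(6,5) = 15, S(6,6) = 1.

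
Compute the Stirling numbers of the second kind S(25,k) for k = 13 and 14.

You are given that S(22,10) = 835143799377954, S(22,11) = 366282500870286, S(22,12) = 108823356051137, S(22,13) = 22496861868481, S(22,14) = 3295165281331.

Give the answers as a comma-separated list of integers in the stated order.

r23: T_23,11=11×366282500870286+835143799377954=4864251308951100; T_23,12=12×108823356051137+366282500870286=1672162773483930; T_23,13=13×22496861868481+108823356051137=401282560341390; T_23,14=14×3295165281331+22496861868481=68629175807115
r24: T_24,12=12×1672162773483930+4864251308951100=24930204590758260; T_24,13=13×401282560341390+1672162773483930=6888836057922000; T_24,14=14×68629175807115+401282560341390=1362091021641000
r25: T_25,13=13×6888836057922000+24930204590758260=114485073343744260; T_25,14=14×1362091021641000+6888836057922000=25958110360896000
Read S(25,13) = 114485073343744260, S(25,14) = 25958110360896000.

114485073343744260, 25958110360896000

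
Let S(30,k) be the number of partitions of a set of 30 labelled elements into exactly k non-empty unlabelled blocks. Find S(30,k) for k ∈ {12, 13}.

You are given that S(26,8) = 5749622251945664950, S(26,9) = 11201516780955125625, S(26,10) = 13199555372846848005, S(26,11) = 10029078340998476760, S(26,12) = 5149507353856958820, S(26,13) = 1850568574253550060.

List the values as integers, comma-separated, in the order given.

177979707061075333384555, 102442517922081938561415

@27  (27,9):11201516780955125625·9+5749622251945664950→106563273280541795575, (27,10):13199555372846848005·10+11201516780955125625→143197070509423605675, (27,11):10029078340998476760·11+13199555372846848005→123519417123830092365, (27,12):5149507353856958820·12+10029078340998476760→71823166587281982600, (27,13):1850568574253550060·13+5149507353856958820→29206898819153109600
@28  (28,10):143197070509423605675·10+106563273280541795575→1538533978374777852325, (28,11):123519417123830092365·11+143197070509423605675→1501910658871554621690, (28,12):71823166587281982600·12+123519417123830092365→985397416171213883565, (28,13):29206898819153109600·13+71823166587281982600→451512851236272407400
@29  (29,11):1501910658871554621690·11+1538533978374777852325→18059551225961878690915, (29,12):985397416171213883565·12+1501910658871554621690→13326679652926121224470, (29,13):451512851236272407400·13+985397416171213883565→6855064482242755179765
@30  (30,12):13326679652926121224470·12+18059551225961878690915→177979707061075333384555, (30,13):6855064482242755179765·13+13326679652926121224470→102442517922081938561415
Read S(30,12) = 177979707061075333384555, S(30,13) = 102442517922081938561415.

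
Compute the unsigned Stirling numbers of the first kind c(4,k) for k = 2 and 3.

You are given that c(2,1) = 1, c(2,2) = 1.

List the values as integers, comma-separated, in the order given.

@3  (3,1):1·2+0→2, (3,2):1·2+1→3, (3,3):0·2+1→1
@4  (4,2):3·3+2→11, (4,3):1·3+3→6
Read c(4,2) = 11, c(4,3) = 6.

11, 6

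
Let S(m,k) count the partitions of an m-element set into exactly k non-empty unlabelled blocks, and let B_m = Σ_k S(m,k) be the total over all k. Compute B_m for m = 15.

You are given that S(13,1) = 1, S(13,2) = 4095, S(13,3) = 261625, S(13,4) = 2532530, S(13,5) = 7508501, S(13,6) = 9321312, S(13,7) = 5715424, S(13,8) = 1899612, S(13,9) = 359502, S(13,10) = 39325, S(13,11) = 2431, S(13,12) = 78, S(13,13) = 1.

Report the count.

1382958545

i=14: T(14,1)=0+1·1=1 | T(14,2)=1+2·4095=8191 | T(14,3)=4095+3·261625=788970 | T(14,4)=261625+4·2532530=10391745 | T(14,5)=2532530+5·7508501=40075035 | T(14,6)=7508501+6·9321312=63436373 | T(14,7)=9321312+7·5715424=49329280 | T(14,8)=5715424+8·1899612=20912320 | T(14,9)=1899612+9·359502=5135130 | T(14,10)=359502+10·39325=752752 | T(14,11)=39325+11·2431=66066 | T(14,12)=2431+12·78=3367 | T(14,13)=78+13·1=91 | T(14,14)=1+14·0=1
i=15: T(15,1)=0+1·1=1 | T(15,2)=1+2·8191=16383 | T(15,3)=8191+3·788970=2375101 | T(15,4)=788970+4·10391745=42355950 | T(15,5)=10391745+5·40075035=210766920 | T(15,6)=40075035+6·63436373=420693273 | T(15,7)=63436373+7·49329280=408741333 | T(15,8)=49329280+8·20912320=216627840 | T(15,9)=20912320+9·5135130=67128490 | T(15,10)=5135130+10·752752=12662650 | T(15,11)=752752+11·66066=1479478 | T(15,12)=66066+12·3367=106470 | T(15,13)=3367+13·91=4550 | T(15,14)=91+14·1=105 | T(15,15)=1+15·0=1
B_15 = ΣS(15,k) = 1+16383+2375101+42355950+210766920+420693273+408741333+216627840+67128490+12662650+1479478+106470+4550+105+1 = 1382958545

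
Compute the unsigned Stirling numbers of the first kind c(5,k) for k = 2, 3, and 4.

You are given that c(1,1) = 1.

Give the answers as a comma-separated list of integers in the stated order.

50, 35, 10

i=2: T(2,1)=0+1·1=1 | T(2,2)=1+1·0=1
i=3: T(3,1)=0+2·1=2 | T(3,2)=1+2·1=3 | T(3,3)=1+2·0=1
i=4: T(4,1)=0+3·2=6 | T(4,2)=2+3·3=11 | T(4,3)=3+3·1=6 | T(4,4)=1+3·0=1
i=5: T(5,2)=6+4·11=50 | T(5,3)=11+4·6=35 | T(5,4)=6+4·1=10
Read c(5,2) = 50, c(5,3) = 35, c(5,4) = 10.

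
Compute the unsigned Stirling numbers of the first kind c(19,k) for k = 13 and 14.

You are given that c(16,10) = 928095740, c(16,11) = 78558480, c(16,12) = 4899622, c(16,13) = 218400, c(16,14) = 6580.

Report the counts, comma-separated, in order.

i=17: T(17,11)=928095740+16·78558480=2185031420 | T(17,12)=78558480+16·4899622=156952432 | T(17,13)=4899622+16·218400=8394022 | T(17,14)=218400+16·6580=323680
i=18: T(18,12)=2185031420+17·156952432=4853222764 | T(18,13)=156952432+17·8394022=299650806 | T(18,14)=8394022+17·323680=13896582
i=19: T(19,13)=4853222764+18·299650806=10246937272 | T(19,14)=299650806+18·13896582=549789282
Read c(19,13) = 10246937272, c(19,14) = 549789282.

10246937272, 549789282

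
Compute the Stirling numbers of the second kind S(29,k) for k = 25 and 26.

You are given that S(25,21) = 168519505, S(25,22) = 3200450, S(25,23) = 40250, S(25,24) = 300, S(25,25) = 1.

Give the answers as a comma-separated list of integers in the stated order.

[26] T[26,22]:22*3200450+168519505=238929405 · T[26,23]:23*40250+3200450=4126200 · T[26,24]:24*300+40250=47450 · T[26,25]:25*1+300=325 · T[26,26]:26*0+1=1
[27] T[27,23]:23*4126200+238929405=333832005 · T[27,24]:24*47450+4126200=5265000 · T[27,25]:25*325+47450=55575 · T[27,26]:26*1+325=351
[28] T[28,24]:24*5265000+333832005=460192005 · T[28,25]:25*55575+5265000=6654375 · T[28,26]:26*351+55575=64701
[29] T[29,25]:25*6654375+460192005=626551380 · T[29,26]:26*64701+6654375=8336601
Read S(29,25) = 626551380, S(29,26) = 8336601.

626551380, 8336601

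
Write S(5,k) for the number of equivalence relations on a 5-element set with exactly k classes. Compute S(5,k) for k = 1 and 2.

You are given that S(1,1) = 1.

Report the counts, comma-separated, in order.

row 2: T[2][1]=1·1+0=1  T[2][2]=2·0+1=1
row 3: T[3][1]=1·1+0=1  T[3][2]=2·1+1=3
row 4: T[4][1]=1·1+0=1  T[4][2]=2·3+1=7
row 5: T[5][1]=1·1+0=1  T[5][2]=2·7+1=15
Read S(5,1) = 1, S(5,2) = 15.

1, 15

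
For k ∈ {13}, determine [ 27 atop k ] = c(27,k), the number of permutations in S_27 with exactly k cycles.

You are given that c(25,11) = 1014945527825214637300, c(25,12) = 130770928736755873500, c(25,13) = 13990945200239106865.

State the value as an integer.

16778377273555183648050

[26] T[26,12]:25*130770928736755873500+1014945527825214637300=4284218746244111474800 · T[26,13]:25*13990945200239106865+130770928736755873500=480544558742733545125
[27] T[27,13]:26*480544558742733545125+4284218746244111474800=16778377273555183648050
Read c(27,13) = 16778377273555183648050.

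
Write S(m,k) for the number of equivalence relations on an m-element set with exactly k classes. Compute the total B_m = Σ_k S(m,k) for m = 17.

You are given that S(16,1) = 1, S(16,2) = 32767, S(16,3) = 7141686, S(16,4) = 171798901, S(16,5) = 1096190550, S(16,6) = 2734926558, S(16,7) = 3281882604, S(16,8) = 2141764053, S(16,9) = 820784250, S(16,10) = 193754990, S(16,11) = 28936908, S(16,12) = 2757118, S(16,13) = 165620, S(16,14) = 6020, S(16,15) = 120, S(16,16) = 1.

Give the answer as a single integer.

@17  (17,1):1·1+0→1, (17,2):32767·2+1→65535, (17,3):7141686·3+32767→21457825, (17,4):171798901·4+7141686→694337290, (17,5):1096190550·5+171798901→5652751651, (17,6):2734926558·6+1096190550→17505749898, (17,7):3281882604·7+2734926558→25708104786, (17,8):2141764053·8+3281882604→20415995028, (17,9):820784250·9+2141764053→9528822303, (17,10):193754990·10+820784250→2758334150, (17,11):28936908·11+193754990→512060978, (17,12):2757118·12+28936908→62022324, (17,13):165620·13+2757118→4910178, (17,14):6020·14+165620→249900, (17,15):120·15+6020→7820, (17,16):1·16+120→136, (17,17):0·17+1→1
B_17 = ΣS(17,k) = 1+65535+21457825+694337290+5652751651+17505749898+25708104786+20415995028+9528822303+2758334150+512060978+62022324+4910178+249900+7820+136+1 = 82864869804

82864869804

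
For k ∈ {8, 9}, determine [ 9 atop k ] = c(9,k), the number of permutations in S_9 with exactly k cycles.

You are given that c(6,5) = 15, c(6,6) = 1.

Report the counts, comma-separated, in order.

i=7: T(7,6)=15+6·1=21 | T(7,7)=1+6·0=1
i=8: T(8,7)=21+7·1=28 | T(8,8)=1+7·0=1
i=9: T(9,8)=28+8·1=36 | T(9,9)=1+8·0=1
Read c(9,8) = 36, c(9,9) = 1.

36, 1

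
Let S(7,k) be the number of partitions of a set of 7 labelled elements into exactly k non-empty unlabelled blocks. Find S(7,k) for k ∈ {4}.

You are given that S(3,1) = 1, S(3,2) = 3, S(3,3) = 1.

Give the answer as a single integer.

[4] T[4,1]:1*1+0=1 · T[4,2]:2*3+1=7 · T[4,3]:3*1+3=6 · T[4,4]:4*0+1=1
[5] T[5,2]:2*7+1=15 · T[5,3]:3*6+7=25 · T[5,4]:4*1+6=10
[6] T[6,3]:3*25+15=90 · T[6,4]:4*10+25=65
[7] T[7,4]:4*65+90=350
Read S(7,4) = 350.

350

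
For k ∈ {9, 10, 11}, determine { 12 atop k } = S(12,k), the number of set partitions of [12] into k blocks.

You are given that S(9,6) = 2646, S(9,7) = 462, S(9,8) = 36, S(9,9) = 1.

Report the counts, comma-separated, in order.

[10] T[10,7]:7*462+2646=5880 · T[10,8]:8*36+462=750 · T[10,9]:9*1+36=45 · T[10,10]:10*0+1=1
[11] T[11,8]:8*750+5880=11880 · T[11,9]:9*45+750=1155 · T[11,10]:10*1+45=55 · T[11,11]:11*0+1=1
[12] T[12,9]:9*1155+11880=22275 · T[12,10]:10*55+1155=1705 · T[12,11]:11*1+55=66
Read S(12,9) = 22275, S(12,10) = 1705, S(12,11) = 66.

22275, 1705, 66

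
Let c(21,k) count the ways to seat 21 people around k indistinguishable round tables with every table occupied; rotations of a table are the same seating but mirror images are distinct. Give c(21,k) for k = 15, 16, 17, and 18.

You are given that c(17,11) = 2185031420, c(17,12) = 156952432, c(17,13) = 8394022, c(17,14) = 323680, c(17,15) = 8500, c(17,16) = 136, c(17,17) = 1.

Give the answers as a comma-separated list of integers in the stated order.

40171771630, 1672280820, 53327946, 1256850

i=18: T(18,12)=2185031420+17·156952432=4853222764 | T(18,13)=156952432+17·8394022=299650806 | T(18,14)=8394022+17·323680=13896582 | T(18,15)=323680+17·8500=468180 | T(18,16)=8500+17·136=10812 | T(18,17)=136+17·1=153 | T(18,18)=1+17·0=1
i=19: T(19,13)=4853222764+18·299650806=10246937272 | T(19,14)=299650806+18·13896582=549789282 | T(19,15)=13896582+18·468180=22323822 | T(19,16)=468180+18·10812=662796 | T(19,17)=10812+18·153=13566 | T(19,18)=153+18·1=171
i=20: T(20,14)=10246937272+19·549789282=20692933630 | T(20,15)=549789282+19·22323822=973941900 | T(20,16)=22323822+19·662796=34916946 | T(20,17)=662796+19·13566=920550 | T(20,18)=13566+19·171=16815
i=21: T(21,15)=20692933630+20·973941900=40171771630 | T(21,16)=973941900+20·34916946=1672280820 | T(21,17)=34916946+20·920550=53327946 | T(21,18)=920550+20·16815=1256850
Read c(21,15) = 40171771630, c(21,16) = 1672280820, c(21,17) = 53327946, c(21,18) = 1256850.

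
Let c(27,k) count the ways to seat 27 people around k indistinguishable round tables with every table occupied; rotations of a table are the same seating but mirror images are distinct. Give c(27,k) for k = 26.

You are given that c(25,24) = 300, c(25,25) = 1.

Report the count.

351

row 26: T[26][25]=25·1+300=325  T[26][26]=25·0+1=1
row 27: T[27][26]=26·1+325=351
Read c(27,26) = 351.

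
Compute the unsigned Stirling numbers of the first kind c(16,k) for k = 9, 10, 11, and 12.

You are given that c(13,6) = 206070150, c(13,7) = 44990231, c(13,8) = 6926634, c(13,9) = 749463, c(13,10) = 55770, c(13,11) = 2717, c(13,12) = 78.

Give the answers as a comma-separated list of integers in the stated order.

8207628000, 928095740, 78558480, 4899622

r14: T_14,7=13×44990231+206070150=790943153; T_14,8=13×6926634+44990231=135036473; T_14,9=13×749463+6926634=16669653; T_14,10=13×55770+749463=1474473; T_14,11=13×2717+55770=91091; T_14,12=13×78+2717=3731
r15: T_15,8=14×135036473+790943153=2681453775; T_15,9=14×16669653+135036473=368411615; T_15,10=14×1474473+16669653=37312275; T_15,11=14×91091+1474473=2749747; T_15,12=14×3731+91091=143325
r16: T_16,9=15×368411615+2681453775=8207628000; T_16,10=15×37312275+368411615=928095740; T_16,11=15×2749747+37312275=78558480; T_16,12=15×143325+2749747=4899622
Read c(16,9) = 8207628000, c(16,10) = 928095740, c(16,11) = 78558480, c(16,12) = 4899622.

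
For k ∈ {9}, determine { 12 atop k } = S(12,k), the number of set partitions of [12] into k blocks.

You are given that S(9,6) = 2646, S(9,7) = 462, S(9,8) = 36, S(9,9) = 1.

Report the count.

22275

[10] T[10,7]:7*462+2646=5880 · T[10,8]:8*36+462=750 · T[10,9]:9*1+36=45
[11] T[11,8]:8*750+5880=11880 · T[11,9]:9*45+750=1155
[12] T[12,9]:9*1155+11880=22275
Read S(12,9) = 22275.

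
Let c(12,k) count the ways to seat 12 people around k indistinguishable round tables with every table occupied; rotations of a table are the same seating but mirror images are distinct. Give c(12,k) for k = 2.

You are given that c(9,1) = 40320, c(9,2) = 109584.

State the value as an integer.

@10  (10,1):40320·9+0→362880, (10,2):109584·9+40320→1026576
@11  (11,1):362880·10+0→3628800, (11,2):1026576·10+362880→10628640
@12  (12,2):10628640·11+3628800→120543840
Read c(12,2) = 120543840.

120543840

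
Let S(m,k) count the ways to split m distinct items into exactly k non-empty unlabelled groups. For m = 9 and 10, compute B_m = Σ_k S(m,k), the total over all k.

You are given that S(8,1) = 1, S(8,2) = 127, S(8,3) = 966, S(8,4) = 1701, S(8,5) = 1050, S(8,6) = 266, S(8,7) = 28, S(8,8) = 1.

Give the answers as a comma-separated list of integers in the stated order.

21147, 115975

[9] T[9,1]:1*1+0=1 · T[9,2]:2*127+1=255 · T[9,3]:3*966+127=3025 · T[9,4]:4*1701+966=7770 · T[9,5]:5*1050+1701=6951 · T[9,6]:6*266+1050=2646 · T[9,7]:7*28+266=462 · T[9,8]:8*1+28=36 · T[9,9]:9*0+1=1
[10] T[10,1]:1*1+0=1 · T[10,2]:2*255+1=511 · T[10,3]:3*3025+255=9330 · T[10,4]:4*7770+3025=34105 · T[10,5]:5*6951+7770=42525 · T[10,6]:6*2646+6951=22827 · T[10,7]:7*462+2646=5880 · T[10,8]:8*36+462=750 · T[10,9]:9*1+36=45 · T[10,10]:10*0+1=1
B_9 = ΣS(9,k) = 1+255+3025+7770+6951+2646+462+36+1 = 21147
B_10 = ΣS(10,k) = 1+511+9330+34105+42525+22827+5880+750+45+1 = 115975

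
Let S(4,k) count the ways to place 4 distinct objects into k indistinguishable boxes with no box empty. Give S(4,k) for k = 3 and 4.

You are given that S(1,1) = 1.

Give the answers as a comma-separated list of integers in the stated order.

6, 1

@2  (2,1):1·1+0→1, (2,2):0·2+1→1
@3  (3,2):1·2+1→3, (3,3):0·3+1→1
@4  (4,3):1·3+3→6, (4,4):0·4+1→1
Read S(4,3) = 6, S(4,4) = 1.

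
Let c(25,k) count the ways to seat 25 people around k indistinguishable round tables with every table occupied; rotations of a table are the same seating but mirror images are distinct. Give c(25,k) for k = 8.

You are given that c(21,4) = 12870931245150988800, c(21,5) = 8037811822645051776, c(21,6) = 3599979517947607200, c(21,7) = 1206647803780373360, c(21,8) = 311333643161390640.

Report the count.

145901905527662649288000

row 22: T[22][5]=21·8037811822645051776+12870931245150988800=181664979520697076096  T[22][6]=21·3599979517947607200+8037811822645051776=83637381699544802976  T[22][7]=21·1206647803780373360+3599979517947607200=28939583397335447760  T[22][8]=21·311333643161390640+1206647803780373360=7744654310169576800
row 23: T[23][6]=22·83637381699544802976+181664979520697076096=2021687376910682741568  T[23][7]=22·28939583397335447760+83637381699544802976=720308216440924653696  T[23][8]=22·7744654310169576800+28939583397335447760=199321978221066137360
row 24: T[24][7]=23·720308216440924653696+2021687376910682741568=18588776355051949776576  T[24][8]=23·199321978221066137360+720308216440924653696=5304713715525445812976
row 25: T[25][8]=24·5304713715525445812976+18588776355051949776576=145901905527662649288000
Read c(25,8) = 145901905527662649288000.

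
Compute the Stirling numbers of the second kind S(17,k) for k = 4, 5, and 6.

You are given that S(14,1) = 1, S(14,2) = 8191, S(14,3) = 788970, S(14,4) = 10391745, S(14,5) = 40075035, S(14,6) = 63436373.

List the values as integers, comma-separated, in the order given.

r15: T_15,2=2×8191+1=16383; T_15,3=3×788970+8191=2375101; T_15,4=4×10391745+788970=42355950; T_15,5=5×40075035+10391745=210766920; T_15,6=6×63436373+40075035=420693273
r16: T_16,3=3×2375101+16383=7141686; T_16,4=4×42355950+2375101=171798901; T_16,5=5×210766920+42355950=1096190550; T_16,6=6×420693273+210766920=2734926558
r17: T_17,4=4×171798901+7141686=694337290; T_17,5=5×1096190550+171798901=5652751651; T_17,6=6×2734926558+1096190550=17505749898
Read S(17,4) = 694337290, S(17,5) = 5652751651, S(17,6) = 17505749898.

694337290, 5652751651, 17505749898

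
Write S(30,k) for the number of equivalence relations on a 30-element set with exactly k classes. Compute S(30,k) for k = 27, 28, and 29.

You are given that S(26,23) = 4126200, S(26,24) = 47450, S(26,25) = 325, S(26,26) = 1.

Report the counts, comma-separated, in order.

10359090, 86275, 435

@27  (27,24):47450·24+4126200→5265000, (27,25):325·25+47450→55575, (27,26):1·26+325→351, (27,27):0·27+1→1
@28  (28,25):55575·25+5265000→6654375, (28,26):351·26+55575→64701, (28,27):1·27+351→378, (28,28):0·28+1→1
@29  (29,26):64701·26+6654375→8336601, (29,27):378·27+64701→74907, (29,28):1·28+378→406, (29,29):0·29+1→1
@30  (30,27):74907·27+8336601→10359090, (30,28):406·28+74907→86275, (30,29):1·29+406→435
Read S(30,27) = 10359090, S(30,28) = 86275, S(30,29) = 435.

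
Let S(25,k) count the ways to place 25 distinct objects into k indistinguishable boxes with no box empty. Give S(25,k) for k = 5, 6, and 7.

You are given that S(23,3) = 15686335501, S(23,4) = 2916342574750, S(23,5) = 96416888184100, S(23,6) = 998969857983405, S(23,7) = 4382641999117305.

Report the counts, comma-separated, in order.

i=24: T(24,4)=15686335501+4·2916342574750=11681056634501 | T(24,5)=2916342574750+5·96416888184100=485000783495250 | T(24,6)=96416888184100+6·998969857983405=6090236036084530 | T(24,7)=998969857983405+7·4382641999117305=31677463851804540
i=25: T(25,5)=11681056634501+5·485000783495250=2436684974110751 | T(25,6)=485000783495250+6·6090236036084530=37026417000002430 | T(25,7)=6090236036084530+7·31677463851804540=227832482998716310
Read S(25,5) = 2436684974110751, S(25,6) = 37026417000002430, S(25,7) = 227832482998716310.

2436684974110751, 37026417000002430, 227832482998716310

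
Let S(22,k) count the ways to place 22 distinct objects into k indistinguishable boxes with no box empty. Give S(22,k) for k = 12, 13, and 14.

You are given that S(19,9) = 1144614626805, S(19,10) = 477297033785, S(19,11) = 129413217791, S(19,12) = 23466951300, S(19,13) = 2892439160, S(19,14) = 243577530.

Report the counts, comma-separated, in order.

[20] T[20,10]:10*477297033785+1144614626805=5917584964655 · T[20,11]:11*129413217791+477297033785=1900842429486 · T[20,12]:12*23466951300+129413217791=411016633391 · T[20,13]:13*2892439160+23466951300=61068660380 · T[20,14]:14*243577530+2892439160=6302524580
[21] T[21,11]:11*1900842429486+5917584964655=26826851689001 · T[21,12]:12*411016633391+1900842429486=6833042030178 · T[21,13]:13*61068660380+411016633391=1204909218331 · T[21,14]:14*6302524580+61068660380=149304004500
[22] T[22,12]:12*6833042030178+26826851689001=108823356051137 · T[22,13]:13*1204909218331+6833042030178=22496861868481 · T[22,14]:14*149304004500+1204909218331=3295165281331
Read S(22,12) = 108823356051137, S(22,13) = 22496861868481, S(22,14) = 3295165281331.

108823356051137, 22496861868481, 3295165281331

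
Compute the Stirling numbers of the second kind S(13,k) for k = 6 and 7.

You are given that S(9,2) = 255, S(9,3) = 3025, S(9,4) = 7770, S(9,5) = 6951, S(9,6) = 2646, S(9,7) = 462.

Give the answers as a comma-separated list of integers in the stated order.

r10: T_10,3=3×3025+255=9330; T_10,4=4×7770+3025=34105; T_10,5=5×6951+7770=42525; T_10,6=6×2646+6951=22827; T_10,7=7×462+2646=5880
r11: T_11,4=4×34105+9330=145750; T_11,5=5×42525+34105=246730; T_11,6=6×22827+42525=179487; T_11,7=7×5880+22827=63987
r12: T_12,5=5×246730+145750=1379400; T_12,6=6×179487+246730=1323652; T_12,7=7×63987+179487=627396
r13: T_13,6=6×1323652+1379400=9321312; T_13,7=7×627396+1323652=5715424
Read S(13,6) = 9321312, S(13,7) = 5715424.

9321312, 5715424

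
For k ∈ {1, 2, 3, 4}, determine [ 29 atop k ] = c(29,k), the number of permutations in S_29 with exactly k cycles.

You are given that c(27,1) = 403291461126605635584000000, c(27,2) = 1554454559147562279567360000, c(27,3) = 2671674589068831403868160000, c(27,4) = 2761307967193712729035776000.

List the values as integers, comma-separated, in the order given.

i=28: T(28,1)=0+27·403291461126605635584000000=10888869450418352160768000000 | T(28,2)=403291461126605635584000000+27·1554454559147562279567360000=42373564558110787183902720000 | T(28,3)=1554454559147562279567360000+27·2671674589068831403868160000=73689668464006010184007680000 | T(28,4)=2671674589068831403868160000+27·2761307967193712729035776000=77226989703299075087834112000
i=29: T(29,1)=0+28·10888869450418352160768000000=304888344611713860501504000000 | T(29,2)=10888869450418352160768000000+28·42373564558110787183902720000=1197348677077520393310044160000 | T(29,3)=42373564558110787183902720000+28·73689668464006010184007680000=2105684281550279072336117760000 | T(29,4)=73689668464006010184007680000+28·77226989703299075087834112000=2236045380156380112643362816000
Read c(29,1) = 304888344611713860501504000000, c(29,2) = 1197348677077520393310044160000, c(29,3) = 2105684281550279072336117760000, c(29,4) = 2236045380156380112643362816000.

304888344611713860501504000000, 1197348677077520393310044160000, 2105684281550279072336117760000, 2236045380156380112643362816000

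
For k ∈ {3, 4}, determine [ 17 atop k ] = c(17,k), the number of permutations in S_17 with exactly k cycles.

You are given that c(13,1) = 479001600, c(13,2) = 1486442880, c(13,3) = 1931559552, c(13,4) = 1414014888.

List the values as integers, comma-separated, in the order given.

102992244837120, 87077748875904

@14  (14,1):479001600·13+0→6227020800, (14,2):1486442880·13+479001600→19802759040, (14,3):1931559552·13+1486442880→26596717056, (14,4):1414014888·13+1931559552→20313753096
@15  (15,1):6227020800·14+0→87178291200, (15,2):19802759040·14+6227020800→283465647360, (15,3):26596717056·14+19802759040→392156797824, (15,4):20313753096·14+26596717056→310989260400
@16  (16,2):283465647360·15+87178291200→4339163001600, (16,3):392156797824·15+283465647360→6165817614720, (16,4):310989260400·15+392156797824→5056995703824
@17  (17,3):6165817614720·16+4339163001600→102992244837120, (17,4):5056995703824·16+6165817614720→87077748875904
Read c(17,3) = 102992244837120, c(17,4) = 87077748875904.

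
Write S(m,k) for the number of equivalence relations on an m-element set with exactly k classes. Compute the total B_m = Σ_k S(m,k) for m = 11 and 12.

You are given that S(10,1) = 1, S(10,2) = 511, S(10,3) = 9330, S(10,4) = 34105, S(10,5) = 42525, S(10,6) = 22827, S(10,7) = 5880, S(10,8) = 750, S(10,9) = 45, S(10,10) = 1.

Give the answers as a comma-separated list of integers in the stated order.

678570, 4213597

r11: T_11,1=1×1+0=1; T_11,2=2×511+1=1023; T_11,3=3×9330+511=28501; T_11,4=4×34105+9330=145750; T_11,5=5×42525+34105=246730; T_11,6=6×22827+42525=179487; T_11,7=7×5880+22827=63987; T_11,8=8×750+5880=11880; T_11,9=9×45+750=1155; T_11,10=10×1+45=55; T_11,11=11×0+1=1
r12: T_12,1=1×1+0=1; T_12,2=2×1023+1=2047; T_12,3=3×28501+1023=86526; T_12,4=4×145750+28501=611501; T_12,5=5×246730+145750=1379400; T_12,6=6×179487+246730=1323652; T_12,7=7×63987+179487=627396; T_12,8=8×11880+63987=159027; T_12,9=9×1155+11880=22275; T_12,10=10×55+1155=1705; T_12,11=11×1+55=66; T_12,12=12×0+1=1
B_11 = ΣS(11,k) = 1+1023+28501+145750+246730+179487+63987+11880+1155+55+1 = 678570
B_12 = ΣS(12,k) = 1+2047+86526+611501+1379400+1323652+627396+159027+22275+1705+66+1 = 4213597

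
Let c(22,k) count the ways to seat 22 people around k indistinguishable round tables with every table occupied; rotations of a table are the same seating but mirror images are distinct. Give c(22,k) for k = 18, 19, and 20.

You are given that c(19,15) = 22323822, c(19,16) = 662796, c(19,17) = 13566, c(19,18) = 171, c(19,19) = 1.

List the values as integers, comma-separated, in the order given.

i=20: T(20,16)=22323822+19·662796=34916946 | T(20,17)=662796+19·13566=920550 | T(20,18)=13566+19·171=16815 | T(20,19)=171+19·1=190 | T(20,20)=1+19·0=1
i=21: T(21,17)=34916946+20·920550=53327946 | T(21,18)=920550+20·16815=1256850 | T(21,19)=16815+20·190=20615 | T(21,20)=190+20·1=210
i=22: T(22,18)=53327946+21·1256850=79721796 | T(22,19)=1256850+21·20615=1689765 | T(22,20)=20615+21·210=25025
Read c(22,18) = 79721796, c(22,19) = 1689765, c(22,20) = 25025.

79721796, 1689765, 25025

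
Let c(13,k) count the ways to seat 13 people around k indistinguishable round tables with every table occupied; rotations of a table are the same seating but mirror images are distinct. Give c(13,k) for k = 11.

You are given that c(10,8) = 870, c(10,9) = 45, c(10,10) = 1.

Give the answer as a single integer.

[11] T[11,9]:10*45+870=1320 · T[11,10]:10*1+45=55 · T[11,11]:10*0+1=1
[12] T[12,10]:11*55+1320=1925 · T[12,11]:11*1+55=66
[13] T[13,11]:12*66+1925=2717
Read c(13,11) = 2717.

2717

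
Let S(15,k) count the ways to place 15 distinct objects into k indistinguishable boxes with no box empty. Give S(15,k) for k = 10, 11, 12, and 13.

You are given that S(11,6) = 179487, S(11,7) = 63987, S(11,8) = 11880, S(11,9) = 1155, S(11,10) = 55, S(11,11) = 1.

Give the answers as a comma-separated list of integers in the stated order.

i=12: T(12,7)=179487+7·63987=627396 | T(12,8)=63987+8·11880=159027 | T(12,9)=11880+9·1155=22275 | T(12,10)=1155+10·55=1705 | T(12,11)=55+11·1=66 | T(12,12)=1+12·0=1
i=13: T(13,8)=627396+8·159027=1899612 | T(13,9)=159027+9·22275=359502 | T(13,10)=22275+10·1705=39325 | T(13,11)=1705+11·66=2431 | T(13,12)=66+12·1=78 | T(13,13)=1+13·0=1
i=14: T(14,9)=1899612+9·359502=5135130 | T(14,10)=359502+10·39325=752752 | T(14,11)=39325+11·2431=66066 | T(14,12)=2431+12·78=3367 | T(14,13)=78+13·1=91
i=15: T(15,10)=5135130+10·752752=12662650 | T(15,11)=752752+11·66066=1479478 | T(15,12)=66066+12·3367=106470 | T(15,13)=3367+13·91=4550
Read S(15,10) = 12662650, S(15,11) = 1479478, S(15,12) = 106470, S(15,13) = 4550.

12662650, 1479478, 106470, 4550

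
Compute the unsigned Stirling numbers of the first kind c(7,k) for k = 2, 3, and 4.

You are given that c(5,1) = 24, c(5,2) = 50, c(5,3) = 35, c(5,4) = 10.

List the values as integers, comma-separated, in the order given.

[6] T[6,1]:5*24+0=120 · T[6,2]:5*50+24=274 · T[6,3]:5*35+50=225 · T[6,4]:5*10+35=85
[7] T[7,2]:6*274+120=1764 · T[7,3]:6*225+274=1624 · T[7,4]:6*85+225=735
Read c(7,2) = 1764, c(7,3) = 1624, c(7,4) = 735.

1764, 1624, 735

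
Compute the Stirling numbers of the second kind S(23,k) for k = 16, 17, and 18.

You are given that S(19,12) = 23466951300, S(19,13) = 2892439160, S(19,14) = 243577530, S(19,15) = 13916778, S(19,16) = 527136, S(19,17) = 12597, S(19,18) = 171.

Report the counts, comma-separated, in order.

762361127264, 49916988803, 2364885369

r20: T_20,13=13×2892439160+23466951300=61068660380; T_20,14=14×243577530+2892439160=6302524580; T_20,15=15×13916778+243577530=452329200; T_20,16=16×527136+13916778=22350954; T_20,17=17×12597+527136=741285; T_20,18=18×171+12597=15675
r21: T_21,14=14×6302524580+61068660380=149304004500; T_21,15=15×452329200+6302524580=13087462580; T_21,16=16×22350954+452329200=809944464; T_21,17=17×741285+22350954=34952799; T_21,18=18×15675+741285=1023435
r22: T_22,15=15×13087462580+149304004500=345615943200; T_22,16=16×809944464+13087462580=26046574004; T_22,17=17×34952799+809944464=1404142047; T_22,18=18×1023435+34952799=53374629
r23: T_23,16=16×26046574004+345615943200=762361127264; T_23,17=17×1404142047+26046574004=49916988803; T_23,18=18×53374629+1404142047=2364885369
Read S(23,16) = 762361127264, S(23,17) = 49916988803, S(23,18) = 2364885369.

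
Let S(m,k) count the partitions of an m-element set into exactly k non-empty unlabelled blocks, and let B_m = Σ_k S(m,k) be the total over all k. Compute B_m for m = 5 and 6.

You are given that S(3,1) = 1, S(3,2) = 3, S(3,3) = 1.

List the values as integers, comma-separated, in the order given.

row 4: T[4][1]=1·1+0=1  T[4][2]=2·3+1=7  T[4][3]=3·1+3=6  T[4][4]=4·0+1=1
row 5: T[5][1]=1·1+0=1  T[5][2]=2·7+1=15  T[5][3]=3·6+7=25  T[5][4]=4·1+6=10  T[5][5]=5·0+1=1
row 6: T[6][1]=1·1+0=1  T[6][2]=2·15+1=31  T[6][3]=3·25+15=90  T[6][4]=4·10+25=65  T[6][5]=5·1+10=15  T[6][6]=6·0+1=1
B_5 = ΣS(5,k) = 1+15+25+10+1 = 52
B_6 = ΣS(6,k) = 1+31+90+65+15+1 = 203

52, 203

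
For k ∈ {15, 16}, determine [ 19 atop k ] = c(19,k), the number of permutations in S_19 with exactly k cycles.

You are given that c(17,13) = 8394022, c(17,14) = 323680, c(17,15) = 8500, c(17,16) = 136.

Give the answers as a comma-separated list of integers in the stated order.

22323822, 662796

i=18: T(18,14)=8394022+17·323680=13896582 | T(18,15)=323680+17·8500=468180 | T(18,16)=8500+17·136=10812
i=19: T(19,15)=13896582+18·468180=22323822 | T(19,16)=468180+18·10812=662796
Read c(19,15) = 22323822, c(19,16) = 662796.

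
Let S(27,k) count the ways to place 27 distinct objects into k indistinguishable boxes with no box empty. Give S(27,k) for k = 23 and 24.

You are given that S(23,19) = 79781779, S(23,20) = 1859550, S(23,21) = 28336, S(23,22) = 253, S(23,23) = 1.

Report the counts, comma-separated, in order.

333832005, 5265000

[24] T[24,20]:20*1859550+79781779=116972779 · T[24,21]:21*28336+1859550=2454606 · T[24,22]:22*253+28336=33902 · T[24,23]:23*1+253=276 · T[24,24]:24*0+1=1
[25] T[25,21]:21*2454606+116972779=168519505 · T[25,22]:22*33902+2454606=3200450 · T[25,23]:23*276+33902=40250 · T[25,24]:24*1+276=300
[26] T[26,22]:22*3200450+168519505=238929405 · T[26,23]:23*40250+3200450=4126200 · T[26,24]:24*300+40250=47450
[27] T[27,23]:23*4126200+238929405=333832005 · T[27,24]:24*47450+4126200=5265000
Read S(27,23) = 333832005, S(27,24) = 5265000.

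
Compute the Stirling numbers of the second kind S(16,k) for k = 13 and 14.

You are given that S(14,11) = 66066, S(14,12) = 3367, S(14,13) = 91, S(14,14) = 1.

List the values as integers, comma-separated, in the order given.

@15  (15,12):3367·12+66066→106470, (15,13):91·13+3367→4550, (15,14):1·14+91→105
@16  (16,13):4550·13+106470→165620, (16,14):105·14+4550→6020
Read S(16,13) = 165620, S(16,14) = 6020.

165620, 6020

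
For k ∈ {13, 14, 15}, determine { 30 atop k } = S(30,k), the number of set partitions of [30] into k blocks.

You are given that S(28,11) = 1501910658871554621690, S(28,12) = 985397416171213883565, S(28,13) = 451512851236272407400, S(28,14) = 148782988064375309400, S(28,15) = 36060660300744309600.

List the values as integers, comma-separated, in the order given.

[29] T[29,12]:12*985397416171213883565+1501910658871554621690=13326679652926121224470 · T[29,13]:13*451512851236272407400+985397416171213883565=6855064482242755179765 · T[29,14]:14*148782988064375309400+451512851236272407400=2534474684137526739000 · T[29,15]:15*36060660300744309600+148782988064375309400=689692892575539953400
[30] T[30,13]:13*6855064482242755179765+13326679652926121224470=102442517922081938561415 · T[30,14]:14*2534474684137526739000+6855064482242755179765=42337710060168129525765 · T[30,15]:15*689692892575539953400+2534474684137526739000=12879868072770626040000
Read S(30,13) = 102442517922081938561415, S(30,14) = 42337710060168129525765, S(30,15) = 12879868072770626040000.

102442517922081938561415, 42337710060168129525765, 12879868072770626040000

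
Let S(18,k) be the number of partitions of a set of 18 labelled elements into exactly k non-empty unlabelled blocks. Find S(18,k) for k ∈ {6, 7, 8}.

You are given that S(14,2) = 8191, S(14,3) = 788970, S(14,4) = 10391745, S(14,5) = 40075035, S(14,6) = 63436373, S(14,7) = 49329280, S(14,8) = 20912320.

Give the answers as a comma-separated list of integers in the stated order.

r15: T_15,3=3×788970+8191=2375101; T_15,4=4×10391745+788970=42355950; T_15,5=5×40075035+10391745=210766920; T_15,6=6×63436373+40075035=420693273; T_15,7=7×49329280+63436373=408741333; T_15,8=8×20912320+49329280=216627840
r16: T_16,4=4×42355950+2375101=171798901; T_16,5=5×210766920+42355950=1096190550; T_16,6=6×420693273+210766920=2734926558; T_16,7=7×408741333+420693273=3281882604; T_16,8=8×216627840+408741333=2141764053
r17: T_17,5=5×1096190550+171798901=5652751651; T_17,6=6×2734926558+1096190550=17505749898; T_17,7=7×3281882604+2734926558=25708104786; T_17,8=8×2141764053+3281882604=20415995028
r18: T_18,6=6×17505749898+5652751651=110687251039; T_18,7=7×25708104786+17505749898=197462483400; T_18,8=8×20415995028+25708104786=189036065010
Read S(18,6) = 110687251039, S(18,7) = 197462483400, S(18,8) = 189036065010.

110687251039, 197462483400, 189036065010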